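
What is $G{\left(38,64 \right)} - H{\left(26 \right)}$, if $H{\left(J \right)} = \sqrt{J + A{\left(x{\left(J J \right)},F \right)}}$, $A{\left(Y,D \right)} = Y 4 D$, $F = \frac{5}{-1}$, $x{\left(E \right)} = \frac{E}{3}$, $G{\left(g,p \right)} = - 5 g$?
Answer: $-190 - \frac{i \sqrt{40326}}{3} \approx -190.0 - 66.938 i$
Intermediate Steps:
$x{\left(E \right)} = \frac{E}{3}$ ($x{\left(E \right)} = E \frac{1}{3} = \frac{E}{3}$)
$F = -5$ ($F = 5 \left(-1\right) = -5$)
$A{\left(Y,D \right)} = 4 D Y$ ($A{\left(Y,D \right)} = 4 Y D = 4 D Y$)
$H{\left(J \right)} = \sqrt{J - \frac{20 J^{2}}{3}}$ ($H{\left(J \right)} = \sqrt{J + 4 \left(-5\right) \frac{J J}{3}} = \sqrt{J + 4 \left(-5\right) \frac{J^{2}}{3}} = \sqrt{J - \frac{20 J^{2}}{3}}$)
$G{\left(38,64 \right)} - H{\left(26 \right)} = \left(-5\right) 38 - \frac{\sqrt{3} \sqrt{26 \left(3 - 520\right)}}{3} = -190 - \frac{\sqrt{3} \sqrt{26 \left(3 - 520\right)}}{3} = -190 - \frac{\sqrt{3} \sqrt{26 \left(-517\right)}}{3} = -190 - \frac{\sqrt{3} \sqrt{-13442}}{3} = -190 - \frac{\sqrt{3} i \sqrt{13442}}{3} = -190 - \frac{i \sqrt{40326}}{3}$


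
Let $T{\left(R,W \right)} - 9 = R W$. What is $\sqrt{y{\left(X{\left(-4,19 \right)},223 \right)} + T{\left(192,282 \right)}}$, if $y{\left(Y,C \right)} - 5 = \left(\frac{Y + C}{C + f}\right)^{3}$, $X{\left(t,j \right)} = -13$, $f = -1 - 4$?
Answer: $\frac{\sqrt{7644969864563}}{11881} \approx 232.72$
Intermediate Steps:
$f = -5$
$T{\left(R,W \right)} = 9 + R W$
$y{\left(Y,C \right)} = 5 + \frac{\left(C + Y\right)^{3}}{\left(-5 + C\right)^{3}}$ ($y{\left(Y,C \right)} = 5 + \left(\frac{Y + C}{C - 5}\right)^{3} = 5 + \left(\frac{C + Y}{-5 + C}\right)^{3} = 5 + \frac{\left(C + Y\right)^{3}}{\left(-5 + C\right)^{3}}$)
$\sqrt{y{\left(X{\left(-4,19 \right)},223 \right)} + T{\left(192,282 \right)}} = \sqrt{\left(5 + \frac{\left(223 - 13\right)^{3}}{\left(-5 + 223\right)^{3}}\right) + \left(9 + 192 \cdot 282\right)} = \sqrt{\left(5 + \frac{210^{3}}{10360232}\right) + \left(9 + 54144\right)} = \sqrt{\left(5 + \frac{1}{10360232} \cdot 9261000\right) + 54153} = \sqrt{\left(5 + \frac{1157625}{1295029}\right) + 54153} = \sqrt{\frac{7632770}{1295029} + 54153} = \sqrt{\frac{70137338207}{1295029}} = \frac{\sqrt{7644969864563}}{11881}$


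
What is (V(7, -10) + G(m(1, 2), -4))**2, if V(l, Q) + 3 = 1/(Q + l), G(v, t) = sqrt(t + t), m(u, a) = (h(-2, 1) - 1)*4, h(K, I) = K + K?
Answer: 28/9 - 40*I*sqrt(2)/3 ≈ 3.1111 - 18.856*I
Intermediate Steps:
h(K, I) = 2*K
m(u, a) = -20 (m(u, a) = (2*(-2) - 1)*4 = (-4 - 1)*4 = -5*4 = -20)
G(v, t) = sqrt(2)*sqrt(t) (G(v, t) = sqrt(2*t) = sqrt(2)*sqrt(t))
V(l, Q) = -3 + 1/(Q + l)
(V(7, -10) + G(m(1, 2), -4))**2 = ((1 - 3*(-10) - 3*7)/(-10 + 7) + sqrt(2)*sqrt(-4))**2 = ((1 + 30 - 21)/(-3) + sqrt(2)*(2*I))**2 = (-1/3*10 + 2*I*sqrt(2))**2 = (-10/3 + 2*I*sqrt(2))**2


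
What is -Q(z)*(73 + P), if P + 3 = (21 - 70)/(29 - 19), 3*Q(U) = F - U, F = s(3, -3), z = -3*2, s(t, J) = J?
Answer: -651/10 ≈ -65.100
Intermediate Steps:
z = -6
F = -3
Q(U) = -1 - U/3 (Q(U) = (-3 - U)/3 = -1 - U/3)
P = -79/10 (P = -3 + (21 - 70)/(29 - 19) = -3 - 49/10 = -79/10 ≈ -7.9000)
-Q(z)*(73 + P) = -(-1 - 1/3*(-6))*(73 - 79/10) = -(-1 + 2)*651/10 = -651/10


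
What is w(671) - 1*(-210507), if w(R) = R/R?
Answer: 210508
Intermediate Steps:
w(R) = 1
w(671) - 1*(-210507) = 1 - 1*(-210507) = 1 + 210507 = 210508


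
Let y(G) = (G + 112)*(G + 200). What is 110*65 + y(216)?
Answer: 143598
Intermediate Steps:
y(G) = (112 + G)*(200 + G)
110*65 + y(216) = 110*65 + (22400 + 216**2 + 312*216) = 7150 + (22400 + 46656 + 67392) = 7150 + 136448 = 143598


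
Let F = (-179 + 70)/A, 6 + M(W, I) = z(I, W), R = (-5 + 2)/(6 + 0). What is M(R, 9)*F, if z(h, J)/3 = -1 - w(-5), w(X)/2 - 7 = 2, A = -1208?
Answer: -6867/1208 ≈ -5.6846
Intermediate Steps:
w(X) = 18 (w(X) = 14 + 2*2 = 14 + 4 = 18)
z(h, J) = -57 (z(h, J) = 3*(-1 - 1*18) = 3*(-1 - 18) = 3*(-19) = -57)
R = -½ (R = -3/6 = -3*⅙ = -½ ≈ -0.50000)
M(W, I) = -63 (M(W, I) = -6 - 57 = -63)
F = 109/1208 (F = (-179 + 70)/(-1208) = -109*(-1/1208) = 109/1208 ≈ 0.090232)
M(R, 9)*F = -63*109/1208 = -6867/1208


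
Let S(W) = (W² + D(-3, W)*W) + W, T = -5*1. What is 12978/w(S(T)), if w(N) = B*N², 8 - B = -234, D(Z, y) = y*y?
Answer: 103/21175 ≈ 0.0048642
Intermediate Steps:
D(Z, y) = y²
T = -5
B = 242 (B = 8 - 1*(-234) = 8 + 234 = 242)
S(W) = W + W² + W³ (S(W) = (W² + W²*W) + W = (W² + W³) + W = W + W² + W³)
w(N) = 242*N²
12978/w(S(T)) = 12978/((242*(-5*(1 - 5 + (-5)²))²)) = 12978/((242*(-5*(1 - 5 + 25))²)) = 12978/((242*(-5*21)²)) = 12978/((242*(-105)²)) = 12978/((242*11025)) = 12978/2668050 = 12978*(1/2668050) = 103/21175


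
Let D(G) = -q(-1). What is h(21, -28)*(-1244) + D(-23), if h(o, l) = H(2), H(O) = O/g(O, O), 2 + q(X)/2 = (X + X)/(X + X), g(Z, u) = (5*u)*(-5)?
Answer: 1294/25 ≈ 51.760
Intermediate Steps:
g(Z, u) = -25*u
q(X) = -2 (q(X) = -4 + 2*((X + X)/(X + X)) = -4 + 2*((2*X)/((2*X))) = -4 + 2*((2*X)*(1/(2*X))) = -4 + 2*1 = -4 + 2 = -2)
H(O) = -1/25 (H(O) = O/((-25*O)) = O*(-1/(25*O)) = -1/25)
D(G) = 2 (D(G) = -1*(-2) = 2)
h(o, l) = -1/25
h(21, -28)*(-1244) + D(-23) = -1/25*(-1244) + 2 = 1244/25 + 2 = 1294/25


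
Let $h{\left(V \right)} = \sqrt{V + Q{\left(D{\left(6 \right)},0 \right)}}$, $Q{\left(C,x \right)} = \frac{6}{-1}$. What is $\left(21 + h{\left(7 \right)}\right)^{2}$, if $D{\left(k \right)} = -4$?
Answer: $484$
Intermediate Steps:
$Q{\left(C,x \right)} = -6$ ($Q{\left(C,x \right)} = 6 \left(-1\right) = -6$)
$h{\left(V \right)} = \sqrt{-6 + V}$ ($h{\left(V \right)} = \sqrt{V - 6} = \sqrt{-6 + V}$)
$\left(21 + h{\left(7 \right)}\right)^{2} = \left(21 + \sqrt{-6 + 7}\right)^{2} = \left(21 + \sqrt{1}\right)^{2} = \left(21 + 1\right)^{2} = 22^{2} = 484$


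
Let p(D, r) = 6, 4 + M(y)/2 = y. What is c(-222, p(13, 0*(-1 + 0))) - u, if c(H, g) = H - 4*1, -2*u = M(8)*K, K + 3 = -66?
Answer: -502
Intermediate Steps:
M(y) = -8 + 2*y
K = -69 (K = -3 - 66 = -69)
u = 276 (u = -(-8 + 2*8)*(-69)/2 = -(-8 + 16)*(-69)/2 = -4*(-69) = -½*(-552) = 276)
c(H, g) = -4 + H (c(H, g) = H - 4 = -4 + H)
c(-222, p(13, 0*(-1 + 0))) - u = (-4 - 222) - 1*276 = -226 - 276 = -502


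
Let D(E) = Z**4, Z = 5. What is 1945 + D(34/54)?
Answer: 2570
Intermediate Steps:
D(E) = 625 (D(E) = 5**4 = 625)
1945 + D(34/54) = 1945 + 625 = 2570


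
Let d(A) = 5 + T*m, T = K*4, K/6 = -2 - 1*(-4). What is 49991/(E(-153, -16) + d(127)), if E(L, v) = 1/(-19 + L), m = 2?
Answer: 8598452/17371 ≈ 494.99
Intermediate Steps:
K = 12 (K = 6*(-2 - 1*(-4)) = 6*(-2 + 4) = 6*2 = 12)
T = 48 (T = 12*4 = 48)
d(A) = 101 (d(A) = 5 + 48*2 = 5 + 96 = 101)
49991/(E(-153, -16) + d(127)) = 49991/(1/(-19 - 153) + 101) = 49991/(1/(-172) + 101) = 49991/(-1/172 + 101) = 49991/(17371/172) = 49991*(172/17371) = 8598452/17371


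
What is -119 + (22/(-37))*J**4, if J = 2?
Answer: -4755/37 ≈ -128.51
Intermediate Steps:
-119 + (22/(-37))*J**4 = -119 + (22/(-37))*2**4 = -119 + (22*(-1/37))*16 = -119 - 22/37*16 = -119 - 352/37 = -4755/37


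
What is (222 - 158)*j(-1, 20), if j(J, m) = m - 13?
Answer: 448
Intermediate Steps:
j(J, m) = -13 + m
(222 - 158)*j(-1, 20) = (222 - 158)*(-13 + 20) = 64*7 = 448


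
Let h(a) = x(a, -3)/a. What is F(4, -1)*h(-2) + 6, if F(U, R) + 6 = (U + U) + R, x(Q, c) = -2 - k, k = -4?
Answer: 5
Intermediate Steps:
x(Q, c) = 2 (x(Q, c) = -2 - 1*(-4) = -2 + 4 = 2)
h(a) = 2/a
F(U, R) = -6 + R + 2*U (F(U, R) = -6 + ((U + U) + R) = -6 + (2*U + R) = -6 + (R + 2*U) = -6 + R + 2*U)
F(4, -1)*h(-2) + 6 = (-6 - 1 + 2*4)*(2/(-2)) + 6 = (-6 - 1 + 8)*(2*(-½)) + 6 = 1*(-1) + 6 = -1 + 6 = 5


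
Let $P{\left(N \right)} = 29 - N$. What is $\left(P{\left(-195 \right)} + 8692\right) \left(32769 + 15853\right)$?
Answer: $433513752$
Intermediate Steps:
$\left(P{\left(-195 \right)} + 8692\right) \left(32769 + 15853\right) = \left(\left(29 - -195\right) + 8692\right) \left(32769 + 15853\right) = \left(\left(29 + 195\right) + 8692\right) 48622 = \left(224 + 8692\right) 48622 = 8916 \cdot 48622 = 433513752$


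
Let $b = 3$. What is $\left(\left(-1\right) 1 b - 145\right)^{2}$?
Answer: $21904$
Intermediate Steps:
$\left(\left(-1\right) 1 b - 145\right)^{2} = \left(\left(-1\right) 1 \cdot 3 - 145\right)^{2} = \left(\left(-1\right) 3 - 145\right)^{2} = \left(-3 - 145\right)^{2} = \left(-148\right)^{2} = 21904$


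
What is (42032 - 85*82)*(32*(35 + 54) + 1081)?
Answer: 137758598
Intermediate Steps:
(42032 - 85*82)*(32*(35 + 54) + 1081) = (42032 - 6970)*(32*89 + 1081) = 35062*(2848 + 1081) = 35062*3929 = 137758598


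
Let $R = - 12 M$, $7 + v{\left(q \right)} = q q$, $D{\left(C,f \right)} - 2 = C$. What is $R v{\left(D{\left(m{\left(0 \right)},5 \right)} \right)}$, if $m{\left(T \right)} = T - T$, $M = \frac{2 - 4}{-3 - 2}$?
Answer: $\frac{72}{5} \approx 14.4$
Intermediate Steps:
$M = \frac{2}{5}$ ($M = - \frac{2}{-5} = \left(-2\right) \left(- \frac{1}{5}\right) = \frac{2}{5} \approx 0.4$)
$m{\left(T \right)} = 0$
$D{\left(C,f \right)} = 2 + C$
$v{\left(q \right)} = -7 + q^{2}$ ($v{\left(q \right)} = -7 + q q = -7 + q^{2}$)
$R = - \frac{24}{5}$ ($R = - \frac{12 \cdot 2}{5} = \left(-1\right) \frac{24}{5} = - \frac{24}{5} \approx -4.8$)
$R v{\left(D{\left(m{\left(0 \right)},5 \right)} \right)} = - \frac{24 \left(-7 + \left(2 + 0\right)^{2}\right)}{5} = - \frac{24 \left(-7 + 2^{2}\right)}{5} = - \frac{24 \left(-7 + 4\right)}{5} = \left(- \frac{24}{5}\right) \left(-3\right) = \frac{72}{5}$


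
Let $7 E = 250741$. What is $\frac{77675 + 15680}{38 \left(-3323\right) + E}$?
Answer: $- \frac{653485}{633177} \approx -1.0321$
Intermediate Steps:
$E = \frac{250741}{7}$ ($E = \frac{1}{7} \cdot 250741 = \frac{250741}{7} \approx 35820.0$)
$\frac{77675 + 15680}{38 \left(-3323\right) + E} = \frac{77675 + 15680}{38 \left(-3323\right) + \frac{250741}{7}} = \frac{93355}{-126274 + \frac{250741}{7}} = \frac{93355}{- \frac{633177}{7}} = 93355 \left(- \frac{7}{633177}\right) = - \frac{653485}{633177}$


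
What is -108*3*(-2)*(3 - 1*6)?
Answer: -1944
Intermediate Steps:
-108*3*(-2)*(3 - 1*6) = -(-648)*(3 - 6) = -(-648)*(-3) = -108*18 = -1944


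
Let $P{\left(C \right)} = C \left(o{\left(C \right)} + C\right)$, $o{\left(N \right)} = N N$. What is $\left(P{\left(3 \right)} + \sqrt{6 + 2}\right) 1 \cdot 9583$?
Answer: $344988 + 19166 \sqrt{2} \approx 3.7209 \cdot 10^{5}$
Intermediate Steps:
$o{\left(N \right)} = N^{2}$
$P{\left(C \right)} = C \left(C + C^{2}\right)$ ($P{\left(C \right)} = C \left(C^{2} + C\right) = C \left(C + C^{2}\right)$)
$\left(P{\left(3 \right)} + \sqrt{6 + 2}\right) 1 \cdot 9583 = \left(3^{2} \left(1 + 3\right) + \sqrt{6 + 2}\right) 1 \cdot 9583 = \left(9 \cdot 4 + \sqrt{8}\right) 1 \cdot 9583 = \left(36 + 2 \sqrt{2}\right) 1 \cdot 9583 = \left(36 + 2 \sqrt{2}\right) 9583 = 344988 + 19166 \sqrt{2}$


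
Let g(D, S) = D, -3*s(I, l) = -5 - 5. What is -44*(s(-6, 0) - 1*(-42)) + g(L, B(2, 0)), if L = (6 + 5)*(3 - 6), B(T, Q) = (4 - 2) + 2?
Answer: -6083/3 ≈ -2027.7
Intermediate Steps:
B(T, Q) = 4 (B(T, Q) = 2 + 2 = 4)
L = -33 (L = 11*(-3) = -33)
s(I, l) = 10/3 (s(I, l) = -(-5 - 5)/3 = -⅓*(-10) = 10/3)
-44*(s(-6, 0) - 1*(-42)) + g(L, B(2, 0)) = -44*(10/3 - 1*(-42)) - 33 = -44*(10/3 + 42) - 33 = -44*136/3 - 33 = -5984/3 - 33 = -6083/3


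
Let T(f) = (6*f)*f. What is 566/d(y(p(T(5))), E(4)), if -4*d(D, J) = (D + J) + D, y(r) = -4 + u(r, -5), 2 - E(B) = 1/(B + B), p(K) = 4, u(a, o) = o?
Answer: 18112/129 ≈ 140.40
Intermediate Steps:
T(f) = 6*f²
E(B) = 2 - 1/(2*B) (E(B) = 2 - 1/(B + B) = 2 - 1/(2*B))
y(r) = -9 (y(r) = -4 - 5 = -9)
d(D, J) = -D/2 - J/4 (d(D, J) = -((D + J) + D)/4 = -(J + 2*D)/4 = -D/2 - J/4)
566/d(y(p(T(5))), E(4)) = 566/(-½*(-9) - (2 - ½/4)/4) = 566/(9/2 - (2 - ½*¼)/4) = 566/(9/2 - (2 - ⅛)/4) = 566/(9/2 - ¼*15/8) = 566/(9/2 - 15/32) = 566/(129/32) = 566*(32/129) = 18112/129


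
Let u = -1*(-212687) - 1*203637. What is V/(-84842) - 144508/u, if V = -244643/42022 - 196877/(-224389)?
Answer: -57802881524950281019/3619993267025507900 ≈ -15.968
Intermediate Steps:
V = -46622032833/9429274558 (V = -244643*1/42022 - 196877*(-1/224389) = -244643/42022 + 196877/224389 = -46622032833/9429274558 ≈ -4.9444)
u = 9050 (u = 212687 - 203637 = 9050)
V/(-84842) - 144508/u = -46622032833/9429274558/(-84842) - 144508/9050 = -46622032833/9429274558*(-1/84842) - 144508*1/9050 = 46622032833/799998512049836 - 72254/4525 = -57802881524950281019/3619993267025507900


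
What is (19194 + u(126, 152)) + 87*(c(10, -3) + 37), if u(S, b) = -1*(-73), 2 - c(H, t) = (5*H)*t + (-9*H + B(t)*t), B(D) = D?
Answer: 42757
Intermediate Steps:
c(H, t) = 2 - t**2 + 9*H - 5*H*t (c(H, t) = 2 - ((5*H)*t + (-9*H + t*t)) = 2 - (5*H*t + (-9*H + t**2)) = 2 - (5*H*t + (t**2 - 9*H)) = 2 - (t**2 - 9*H + 5*H*t) = 2 + (-t**2 + 9*H - 5*H*t) = 2 - t**2 + 9*H - 5*H*t)
u(S, b) = 73
(19194 + u(126, 152)) + 87*(c(10, -3) + 37) = (19194 + 73) + 87*((2 - 1*(-3)**2 + 9*10 - 5*10*(-3)) + 37) = 19267 + 87*((2 - 1*9 + 90 + 150) + 37) = 19267 + 87*((2 - 9 + 90 + 150) + 37) = 19267 + 87*(233 + 37) = 19267 + 87*270 = 19267 + 23490 = 42757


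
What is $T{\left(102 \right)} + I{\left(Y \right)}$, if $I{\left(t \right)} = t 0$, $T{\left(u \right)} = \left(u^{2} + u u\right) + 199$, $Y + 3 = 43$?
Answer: $21007$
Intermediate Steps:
$Y = 40$ ($Y = -3 + 43 = 40$)
$T{\left(u \right)} = 199 + 2 u^{2}$ ($T{\left(u \right)} = \left(u^{2} + u^{2}\right) + 199 = 2 u^{2} + 199 = 199 + 2 u^{2}$)
$I{\left(t \right)} = 0$
$T{\left(102 \right)} + I{\left(Y \right)} = \left(199 + 2 \cdot 102^{2}\right) + 0 = \left(199 + 2 \cdot 10404\right) + 0 = \left(199 + 20808\right) + 0 = 21007 + 0 = 21007$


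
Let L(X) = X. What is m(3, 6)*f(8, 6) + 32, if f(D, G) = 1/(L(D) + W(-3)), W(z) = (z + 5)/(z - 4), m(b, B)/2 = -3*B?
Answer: 82/3 ≈ 27.333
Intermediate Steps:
m(b, B) = -6*B (m(b, B) = 2*(-3*B) = -6*B)
W(z) = (5 + z)/(-4 + z)
f(D, G) = 1/(-2/7 + D) (f(D, G) = 1/(D + (5 - 3)/(-4 - 3)) = 1/(D + 2/(-7)) = 1/(D - ⅐*2) = 1/(D - 2/7) = 1/(-2/7 + D))
m(3, 6)*f(8, 6) + 32 = (-6*6)*(7/(-2 + 7*8)) + 32 = -252/(-2 + 56) + 32 = -252/54 + 32 = -36*7/54 + 32 = -14/3 + 32 = 82/3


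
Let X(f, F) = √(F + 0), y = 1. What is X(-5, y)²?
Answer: 1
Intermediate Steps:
X(f, F) = √F
X(-5, y)² = (√1)² = 1² = 1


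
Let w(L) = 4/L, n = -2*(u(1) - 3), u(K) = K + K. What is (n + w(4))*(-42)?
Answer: -126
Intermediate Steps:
u(K) = 2*K
n = 2 (n = -2*(2*1 - 3) = -2*(2 - 3) = -2*(-1) = 2)
(n + w(4))*(-42) = (2 + 4/4)*(-42) = (2 + 4*(¼))*(-42) = (2 + 1)*(-42) = 3*(-42) = -126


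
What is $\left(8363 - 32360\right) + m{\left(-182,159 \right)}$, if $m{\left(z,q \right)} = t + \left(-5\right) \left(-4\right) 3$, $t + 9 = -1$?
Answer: $-23947$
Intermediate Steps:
$t = -10$ ($t = -9 - 1 = -10$)
$m{\left(z,q \right)} = 50$ ($m{\left(z,q \right)} = -10 + \left(-5\right) \left(-4\right) 3 = -10 + 20 \cdot 3 = -10 + 60 = 50$)
$\left(8363 - 32360\right) + m{\left(-182,159 \right)} = \left(8363 - 32360\right) + 50 = -23997 + 50 = -23947$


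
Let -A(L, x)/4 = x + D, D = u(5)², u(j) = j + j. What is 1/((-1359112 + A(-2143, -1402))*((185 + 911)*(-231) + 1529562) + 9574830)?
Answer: -1/1728094536114 ≈ -5.7867e-13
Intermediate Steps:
u(j) = 2*j
D = 100 (D = (2*5)² = 10² = 100)
A(L, x) = -400 - 4*x (A(L, x) = -4*(x + 100) = -4*(100 + x) = -400 - 4*x)
1/((-1359112 + A(-2143, -1402))*((185 + 911)*(-231) + 1529562) + 9574830) = 1/((-1359112 + (-400 - 4*(-1402)))*((185 + 911)*(-231) + 1529562) + 9574830) = 1/((-1359112 + (-400 + 5608))*(1096*(-231) + 1529562) + 9574830) = 1/((-1359112 + 5208)*(-253176 + 1529562) + 9574830) = 1/(-1353904*1276386 + 9574830) = 1/(-1728104110944 + 9574830) = 1/(-1728094536114) = -1/1728094536114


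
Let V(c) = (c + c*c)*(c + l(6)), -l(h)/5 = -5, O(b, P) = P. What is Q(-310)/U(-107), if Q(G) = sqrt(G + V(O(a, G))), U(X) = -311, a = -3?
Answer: -2*I*sqrt(6825115)/311 ≈ -16.801*I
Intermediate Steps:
l(h) = 25 (l(h) = -5*(-5) = 25)
V(c) = (25 + c)*(c + c**2) (V(c) = (c + c*c)*(c + 25) = (c + c**2)*(25 + c) = (25 + c)*(c + c**2))
Q(G) = sqrt(G + G*(25 + G**2 + 26*G))
Q(-310)/U(-107) = sqrt(-310*(26 + (-310)**2 + 26*(-310)))/(-311) = sqrt(-310*(26 + 96100 - 8060))*(-1/311) = sqrt(-310*88066)*(-1/311) = sqrt(-27300460)*(-1/311) = (2*I*sqrt(6825115))*(-1/311) = -2*I*sqrt(6825115)/311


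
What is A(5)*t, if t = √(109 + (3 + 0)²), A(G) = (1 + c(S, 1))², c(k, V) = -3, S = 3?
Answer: 4*√118 ≈ 43.451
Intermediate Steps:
A(G) = 4 (A(G) = (1 - 3)² = (-2)² = 4)
t = √118 (t = √(109 + 3²) = √(109 + 9) = √118 ≈ 10.863)
A(5)*t = 4*√118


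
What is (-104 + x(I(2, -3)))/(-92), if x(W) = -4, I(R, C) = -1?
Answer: 27/23 ≈ 1.1739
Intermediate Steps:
(-104 + x(I(2, -3)))/(-92) = (-104 - 4)/(-92) = -1/92*(-108) = 27/23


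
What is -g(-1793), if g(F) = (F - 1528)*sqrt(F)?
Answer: 3321*I*sqrt(1793) ≈ 1.4062e+5*I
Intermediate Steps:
g(F) = sqrt(F)*(-1528 + F) (g(F) = (-1528 + F)*sqrt(F) = sqrt(F)*(-1528 + F))
-g(-1793) = -sqrt(-1793)*(-1528 - 1793) = -I*sqrt(1793)*(-3321) = -(-3321)*I*sqrt(1793) = 3321*I*sqrt(1793)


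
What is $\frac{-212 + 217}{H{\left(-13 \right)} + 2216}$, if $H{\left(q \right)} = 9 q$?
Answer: $\frac{5}{2099} \approx 0.0023821$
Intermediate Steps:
$\frac{-212 + 217}{H{\left(-13 \right)} + 2216} = \frac{-212 + 217}{9 \left(-13\right) + 2216} = \frac{5}{-117 + 2216} = \frac{5}{2099}$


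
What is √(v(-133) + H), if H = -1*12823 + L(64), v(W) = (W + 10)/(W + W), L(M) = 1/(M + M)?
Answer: I*√58065338702/2128 ≈ 113.24*I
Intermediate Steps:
L(M) = 1/(2*M)
v(W) = (10 + W)/(2*W) (v(W) = (10 + W)/((2*W)) = (10 + W)*(1/(2*W)) = (10 + W)/(2*W))
H = -1641343/128 (H = -1*12823 + (½)/64 = -12823 + (½)*(1/64) = -12823 + 1/128 = -1641343/128 ≈ -12823.)
√(v(-133) + H) = √((½)*(10 - 133)/(-133) - 1641343/128) = √((½)*(-1/133)*(-123) - 1641343/128) = √(123/266 - 1641343/128) = √(-218290747/17024) = I*√58065338702/2128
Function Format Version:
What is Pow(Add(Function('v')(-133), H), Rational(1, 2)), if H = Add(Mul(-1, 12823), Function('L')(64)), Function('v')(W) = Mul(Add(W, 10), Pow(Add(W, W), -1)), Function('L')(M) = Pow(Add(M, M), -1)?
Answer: Mul(Rational(1, 2128), I, Pow(58065338702, Rational(1, 2))) ≈ Mul(113.24, I)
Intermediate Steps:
Function('L')(M) = Mul(Rational(1, 2), Pow(M, -1)) (Function('L')(M) = Pow(Mul(2, M), -1) = Mul(Rational(1, 2), Pow(M, -1)))
Function('v')(W) = Mul(Rational(1, 2), Pow(W, -1), Add(10, W)) (Function('v')(W) = Mul(Add(10, W), Pow(Mul(2, W), -1)) = Mul(Add(10, W), Mul(Rational(1, 2), Pow(W, -1))) = Mul(Rational(1, 2), Pow(W, -1), Add(10, W)))
H = Rational(-1641343, 128) (H = Add(Mul(-1, 12823), Mul(Rational(1, 2), Pow(64, -1))) = Add(-12823, Mul(Rational(1, 2), Rational(1, 64))) = Add(-12823, Rational(1, 128)) = Rational(-1641343, 128) ≈ -12823.)
Pow(Add(Function('v')(-133), H), Rational(1, 2)) = Pow(Add(Mul(Rational(1, 2), Pow(-133, -1), Add(10, -133)), Rational(-1641343, 128)), Rational(1, 2)) = Pow(Add(Mul(Rational(1, 2), Rational(-1, 133), -123), Rational(-1641343, 128)), Rational(1, 2)) = Pow(Add(Rational(123, 266), Rational(-1641343, 128)), Rational(1, 2)) = Pow(Rational(-218290747, 17024), Rational(1, 2)) = Mul(Rational(1, 2128), I, Pow(58065338702, Rational(1, 2)))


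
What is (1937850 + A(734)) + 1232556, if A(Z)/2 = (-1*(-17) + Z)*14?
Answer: 3191434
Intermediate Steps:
A(Z) = 476 + 28*Z (A(Z) = 2*((-1*(-17) + Z)*14) = 2*((17 + Z)*14) = 2*(238 + 14*Z) = 476 + 28*Z)
(1937850 + A(734)) + 1232556 = (1937850 + (476 + 28*734)) + 1232556 = (1937850 + (476 + 20552)) + 1232556 = (1937850 + 21028) + 1232556 = 1958878 + 1232556 = 3191434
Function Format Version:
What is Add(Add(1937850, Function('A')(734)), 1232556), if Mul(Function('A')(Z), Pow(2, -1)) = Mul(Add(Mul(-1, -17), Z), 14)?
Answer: 3191434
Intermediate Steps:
Function('A')(Z) = Add(476, Mul(28, Z)) (Function('A')(Z) = Mul(2, Mul(Add(Mul(-1, -17), Z), 14)) = Mul(2, Mul(Add(17, Z), 14)) = Mul(2, Add(238, Mul(14, Z))) = Add(476, Mul(28, Z)))
Add(Add(1937850, Function('A')(734)), 1232556) = Add(Add(1937850, Add(476, Mul(28, 734))), 1232556) = Add(Add(1937850, Add(476, 20552)), 1232556) = Add(Add(1937850, 21028), 1232556) = Add(1958878, 1232556) = 3191434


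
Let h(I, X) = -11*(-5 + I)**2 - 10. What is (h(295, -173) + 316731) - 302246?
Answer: -910625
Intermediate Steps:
h(I, X) = -10 - 11*(-5 + I)**2
(h(295, -173) + 316731) - 302246 = ((-10 - 11*(-5 + 295)**2) + 316731) - 302246 = ((-10 - 11*290**2) + 316731) - 302246 = ((-10 - 11*84100) + 316731) - 302246 = ((-10 - 925100) + 316731) - 302246 = (-925110 + 316731) - 302246 = -608379 - 302246 = -910625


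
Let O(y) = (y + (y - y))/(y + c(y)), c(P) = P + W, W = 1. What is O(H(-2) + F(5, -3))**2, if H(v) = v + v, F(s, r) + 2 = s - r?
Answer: 4/25 ≈ 0.16000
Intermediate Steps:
F(s, r) = -2 + s - r (F(s, r) = -2 + (s - r) = -2 + s - r)
H(v) = 2*v
c(P) = 1 + P (c(P) = P + 1 = 1 + P)
O(y) = y/(1 + 2*y) (O(y) = (y + (y - y))/(y + (1 + y)) = (y + 0)/(1 + 2*y) = y/(1 + 2*y))
O(H(-2) + F(5, -3))**2 = ((2*(-2) + (-2 + 5 - 1*(-3)))/(1 + 2*(2*(-2) + (-2 + 5 - 1*(-3)))))**2 = ((-4 + (-2 + 5 + 3))/(1 + 2*(-4 + (-2 + 5 + 3))))**2 = ((-4 + 6)/(1 + 2*(-4 + 6)))**2 = (2/(1 + 2*2))**2 = (2/(1 + 4))**2 = (2/5)**2 = 4/25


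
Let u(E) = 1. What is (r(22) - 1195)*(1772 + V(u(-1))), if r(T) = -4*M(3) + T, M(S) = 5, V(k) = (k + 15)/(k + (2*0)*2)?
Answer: -2133084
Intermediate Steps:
V(k) = (15 + k)/k (V(k) = (15 + k)/(k + 0*2) = (15 + k)/(k + 0) = (15 + k)/k)
r(T) = -20 + T (r(T) = -4*5 + T = -20 + T)
(r(22) - 1195)*(1772 + V(u(-1))) = ((-20 + 22) - 1195)*(1772 + (15 + 1)/1) = (2 - 1195)*(1772 + 1*16) = -1193*(1772 + 16) = -1193*1788 = -2133084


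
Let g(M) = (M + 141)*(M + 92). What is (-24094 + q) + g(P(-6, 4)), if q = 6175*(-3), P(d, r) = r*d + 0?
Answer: -34663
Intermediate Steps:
P(d, r) = d*r (P(d, r) = d*r + 0 = d*r)
g(M) = (92 + M)*(141 + M) (g(M) = (141 + M)*(92 + M) = (92 + M)*(141 + M))
q = -18525
(-24094 + q) + g(P(-6, 4)) = (-24094 - 18525) + (12972 + (-6*4)² + 233*(-6*4)) = -42619 + (12972 + (-24)² + 233*(-24)) = -42619 + (12972 + 576 - 5592) = -42619 + 7956 = -34663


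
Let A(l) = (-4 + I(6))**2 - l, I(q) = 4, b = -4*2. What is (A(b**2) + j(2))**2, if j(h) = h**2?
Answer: 3600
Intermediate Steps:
b = -8
A(l) = -l (A(l) = (-4 + 4)**2 - l = 0**2 - l = 0 - l = -l)
(A(b**2) + j(2))**2 = (-1*(-8)**2 + 2**2)**2 = (-1*64 + 4)**2 = (-64 + 4)**2 = (-60)**2 = 3600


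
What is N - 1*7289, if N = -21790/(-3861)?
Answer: -28121039/3861 ≈ -7283.4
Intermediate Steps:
N = 21790/3861 (N = -21790*(-1/3861) = 21790/3861 ≈ 5.6436)
N - 1*7289 = 21790/3861 - 1*7289 = 21790/3861 - 7289 = -28121039/3861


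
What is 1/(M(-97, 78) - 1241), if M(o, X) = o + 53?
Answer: -1/1285 ≈ -0.00077821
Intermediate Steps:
M(o, X) = 53 + o
1/(M(-97, 78) - 1241) = 1/((53 - 97) - 1241) = 1/(-44 - 1241) = 1/(-1285) = -1/1285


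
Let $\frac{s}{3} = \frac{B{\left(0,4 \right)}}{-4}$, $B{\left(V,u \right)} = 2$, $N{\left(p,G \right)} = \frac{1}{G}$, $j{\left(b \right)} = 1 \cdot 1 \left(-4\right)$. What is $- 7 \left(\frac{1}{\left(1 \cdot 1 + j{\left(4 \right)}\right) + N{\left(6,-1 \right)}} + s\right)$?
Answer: $\frac{49}{4} \approx 12.25$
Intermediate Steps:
$j{\left(b \right)} = -4$ ($j{\left(b \right)} = 1 \left(-4\right) = -4$)
$s = - \frac{3}{2}$ ($s = 3 \frac{2}{-4} = 3 \cdot 2 \left(- \frac{1}{4}\right) = 3 \left(- \frac{1}{2}\right) = - \frac{3}{2} \approx -1.5$)
$- 7 \left(\frac{1}{\left(1 \cdot 1 + j{\left(4 \right)}\right) + N{\left(6,-1 \right)}} + s\right) = - 7 \left(\frac{1}{\left(1 \cdot 1 - 4\right) + \frac{1}{-1}} - \frac{3}{2}\right) = - 7 \left(\frac{1}{\left(1 - 4\right) - 1} - \frac{3}{2}\right) = - 7 \left(\frac{1}{-3 - 1} - \frac{3}{2}\right) = - 7 \left(\frac{1}{-4} - \frac{3}{2}\right) = - 7 \left(- \frac{1}{4} - \frac{3}{2}\right) = \left(-7\right) \left(- \frac{7}{4}\right) = \frac{49}{4}$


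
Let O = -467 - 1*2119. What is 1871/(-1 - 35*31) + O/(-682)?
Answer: 766187/370326 ≈ 2.0690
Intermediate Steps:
O = -2586 (O = -467 - 2119 = -2586)
1871/(-1 - 35*31) + O/(-682) = 1871/(-1 - 35*31) - 2586/(-682) = 1871/(-1 - 1085) - 2586*(-1/682) = 1871/(-1086) + 1293/341 = 1871*(-1/1086) + 1293/341 = -1871/1086 + 1293/341 = 766187/370326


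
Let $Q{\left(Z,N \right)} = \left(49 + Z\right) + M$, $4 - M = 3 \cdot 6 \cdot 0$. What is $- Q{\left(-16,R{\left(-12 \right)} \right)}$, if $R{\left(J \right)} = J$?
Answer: $-37$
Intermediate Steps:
$M = 4$ ($M = 4 - 3 \cdot 6 \cdot 0 = 4 - 18 \cdot 0 = 4 - 0 = 4 + 0 = 4$)
$Q{\left(Z,N \right)} = 53 + Z$ ($Q{\left(Z,N \right)} = \left(49 + Z\right) + 4 = 53 + Z$)
$- Q{\left(-16,R{\left(-12 \right)} \right)} = - (53 - 16) = \left(-1\right) 37 = -37$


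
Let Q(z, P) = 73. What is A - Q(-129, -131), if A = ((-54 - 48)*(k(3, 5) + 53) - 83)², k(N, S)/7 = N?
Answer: 58232088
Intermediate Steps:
k(N, S) = 7*N
A = 58232161 (A = ((-54 - 48)*(7*3 + 53) - 83)² = (-102*(21 + 53) - 83)² = (-102*74 - 83)² = (-7548 - 83)² = (-7631)² = 58232161)
A - Q(-129, -131) = 58232161 - 1*73 = 58232161 - 73 = 58232088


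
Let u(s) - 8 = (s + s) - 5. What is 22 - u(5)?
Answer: 9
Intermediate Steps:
u(s) = 3 + 2*s (u(s) = 8 + ((s + s) - 5) = 8 + (2*s - 5) = 8 + (-5 + 2*s) = 3 + 2*s)
22 - u(5) = 22 - (3 + 2*5) = 22 - (3 + 10) = 22 - 1*13 = 22 - 13 = 9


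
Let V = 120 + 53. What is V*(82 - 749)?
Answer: -115391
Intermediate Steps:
V = 173
V*(82 - 749) = 173*(82 - 749) = 173*(-667) = -115391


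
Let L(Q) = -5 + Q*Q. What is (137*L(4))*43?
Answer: 64801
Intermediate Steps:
L(Q) = -5 + Q²
(137*L(4))*43 = (137*(-5 + 4²))*43 = (137*(-5 + 16))*43 = (137*11)*43 = 1507*43 = 64801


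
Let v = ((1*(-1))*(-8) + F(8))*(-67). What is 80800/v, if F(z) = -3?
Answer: -16160/67 ≈ -241.19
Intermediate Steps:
v = -335 (v = ((1*(-1))*(-8) - 3)*(-67) = (-1*(-8) - 3)*(-67) = (8 - 3)*(-67) = 5*(-67) = -335)
80800/v = 80800/(-335) = 80800*(-1/335) = -16160/67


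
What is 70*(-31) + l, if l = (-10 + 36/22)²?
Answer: -254106/121 ≈ -2100.1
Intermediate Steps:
l = 8464/121 (l = (-10 + 36*(1/22))² = (-10 + 18/11)² = (-92/11)² = 8464/121 ≈ 69.950)
70*(-31) + l = 70*(-31) + 8464/121 = -2170 + 8464/121 = -254106/121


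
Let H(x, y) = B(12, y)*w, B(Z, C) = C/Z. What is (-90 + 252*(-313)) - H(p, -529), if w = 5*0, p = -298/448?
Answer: -78966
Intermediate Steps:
p = -149/224 (p = -298*1/448 = -149/224 ≈ -0.66518)
w = 0
H(x, y) = 0 (H(x, y) = (y/12)*0 = 0)
(-90 + 252*(-313)) - H(p, -529) = (-90 + 252*(-313)) - 1*0 = (-90 - 78876) + 0 = -78966 + 0 = -78966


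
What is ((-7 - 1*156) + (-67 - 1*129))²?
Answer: 128881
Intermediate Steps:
((-7 - 1*156) + (-67 - 1*129))² = ((-7 - 156) + (-67 - 129))² = (-163 - 196)² = (-359)² = 128881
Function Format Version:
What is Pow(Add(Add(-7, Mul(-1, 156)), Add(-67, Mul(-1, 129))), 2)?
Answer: 128881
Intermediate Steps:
Pow(Add(Add(-7, Mul(-1, 156)), Add(-67, Mul(-1, 129))), 2) = Pow(Add(Add(-7, -156), Add(-67, -129)), 2) = Pow(Add(-163, -196), 2) = Pow(-359, 2) = 128881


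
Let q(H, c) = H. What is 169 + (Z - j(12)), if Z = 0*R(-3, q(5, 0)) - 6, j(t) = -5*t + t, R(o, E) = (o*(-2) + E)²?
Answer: 211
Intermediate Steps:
R(o, E) = (E - 2*o)² (R(o, E) = (-2*o + E)² = (E - 2*o)²)
j(t) = -4*t
Z = -6 (Z = 0*(5 - 2*(-3))² - 6 = 0*(5 + 6)² - 6 = 0*11² - 6 = 0*121 - 6 = 0 - 6 = -6)
169 + (Z - j(12)) = 169 + (-6 - (-4)*12) = 169 + (-6 - 1*(-48)) = 169 + (-6 + 48) = 169 + 42 = 211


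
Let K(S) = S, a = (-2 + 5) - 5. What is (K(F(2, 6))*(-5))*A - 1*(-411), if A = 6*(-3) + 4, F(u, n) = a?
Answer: 271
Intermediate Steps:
a = -2 (a = 3 - 5 = -2)
F(u, n) = -2
A = -14 (A = -18 + 4 = -14)
(K(F(2, 6))*(-5))*A - 1*(-411) = -2*(-5)*(-14) - 1*(-411) = 10*(-14) + 411 = -140 + 411 = 271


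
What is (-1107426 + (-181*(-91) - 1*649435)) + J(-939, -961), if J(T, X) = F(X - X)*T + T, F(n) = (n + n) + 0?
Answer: -1741329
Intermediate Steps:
F(n) = 2*n (F(n) = 2*n + 0 = 2*n)
J(T, X) = T (J(T, X) = (2*(X - X))*T + T = (2*0)*T + T = 0*T + T = 0 + T = T)
(-1107426 + (-181*(-91) - 1*649435)) + J(-939, -961) = (-1107426 + (-181*(-91) - 1*649435)) - 939 = (-1107426 + (16471 - 649435)) - 939 = (-1107426 - 632964) - 939 = -1740390 - 939 = -1741329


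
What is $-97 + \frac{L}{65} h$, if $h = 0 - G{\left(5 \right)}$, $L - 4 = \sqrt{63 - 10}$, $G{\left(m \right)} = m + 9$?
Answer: $- \frac{6361}{65} - \frac{14 \sqrt{53}}{65} \approx -99.43$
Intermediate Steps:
$G{\left(m \right)} = 9 + m$
$L = 4 + \sqrt{53}$ ($L = 4 + \sqrt{63 - 10} = 4 + \sqrt{53} \approx 11.28$)
$h = -14$ ($h = 0 - \left(9 + 5\right) = 0 - 14 = -14$)
$-97 + \frac{L}{65} h = -97 + \frac{4 + \sqrt{53}}{65} \left(-14\right) = -97 + \left(4 + \sqrt{53}\right) \frac{1}{65} \left(-14\right) = -97 + \left(\frac{4}{65} + \frac{\sqrt{53}}{65}\right) \left(-14\right) = -97 - \left(\frac{56}{65} + \frac{14 \sqrt{53}}{65}\right) = - \frac{6361}{65} - \frac{14 \sqrt{53}}{65}$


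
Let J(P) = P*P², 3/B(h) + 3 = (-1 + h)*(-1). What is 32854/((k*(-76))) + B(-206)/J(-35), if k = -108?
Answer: 11973228599/2991303000 ≈ 4.0027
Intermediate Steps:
B(h) = 3/(-2 - h) (B(h) = 3/(-3 + (-1 + h)*(-1)) = 3/(-3 + (1 - h)) = 3/(-2 - h))
J(P) = P³
32854/((k*(-76))) + B(-206)/J(-35) = 32854/((-108*(-76))) + (-3/(2 - 206))/((-35)³) = 32854/8208 - 3/(-204)/(-42875) = 32854*(1/8208) - 3*(-1/204)*(-1/42875) = 16427/4104 + (1/68)*(-1/42875) = 16427/4104 - 1/2915500 = 11973228599/2991303000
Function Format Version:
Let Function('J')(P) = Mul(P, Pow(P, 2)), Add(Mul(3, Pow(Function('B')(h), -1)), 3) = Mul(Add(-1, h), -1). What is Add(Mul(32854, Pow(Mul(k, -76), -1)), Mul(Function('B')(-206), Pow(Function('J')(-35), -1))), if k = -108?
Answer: Rational(11973228599, 2991303000) ≈ 4.0027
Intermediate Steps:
Function('B')(h) = Mul(3, Pow(Add(-2, Mul(-1, h)), -1)) (Function('B')(h) = Mul(3, Pow(Add(-3, Mul(Add(-1, h), -1)), -1)) = Mul(3, Pow(Add(-3, Add(1, Mul(-1, h))), -1)) = Mul(3, Pow(Add(-2, Mul(-1, h)), -1)))
Function('J')(P) = Pow(P, 3)
Add(Mul(32854, Pow(Mul(k, -76), -1)), Mul(Function('B')(-206), Pow(Function('J')(-35), -1))) = Add(Mul(32854, Pow(Mul(-108, -76), -1)), Mul(Mul(-3, Pow(Add(2, -206), -1)), Pow(Pow(-35, 3), -1))) = Add(Mul(32854, Pow(8208, -1)), Mul(Mul(-3, Pow(-204, -1)), Pow(-42875, -1))) = Add(Mul(32854, Rational(1, 8208)), Mul(Mul(-3, Rational(-1, 204)), Rational(-1, 42875))) = Add(Rational(16427, 4104), Mul(Rational(1, 68), Rational(-1, 42875))) = Add(Rational(16427, 4104), Rational(-1, 2915500)) = Rational(11973228599, 2991303000)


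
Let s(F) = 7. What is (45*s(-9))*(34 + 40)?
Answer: 23310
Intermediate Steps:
(45*s(-9))*(34 + 40) = (45*7)*(34 + 40) = 315*74 = 23310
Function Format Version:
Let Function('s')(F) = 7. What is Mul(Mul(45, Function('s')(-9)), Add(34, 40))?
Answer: 23310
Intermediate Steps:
Mul(Mul(45, Function('s')(-9)), Add(34, 40)) = Mul(Mul(45, 7), Add(34, 40)) = Mul(315, 74) = 23310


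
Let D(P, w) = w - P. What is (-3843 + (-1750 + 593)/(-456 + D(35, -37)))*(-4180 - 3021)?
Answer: 14603246347/528 ≈ 2.7658e+7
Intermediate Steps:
(-3843 + (-1750 + 593)/(-456 + D(35, -37)))*(-4180 - 3021) = (-3843 + (-1750 + 593)/(-456 + (-37 - 1*35)))*(-4180 - 3021) = (-3843 - 1157/(-456 + (-37 - 35)))*(-7201) = (-3843 - 1157/(-456 - 72))*(-7201) = (-3843 - 1157/(-528))*(-7201) = (-3843 - 1157*(-1/528))*(-7201) = (-3843 + 1157/528)*(-7201) = -2027947/528*(-7201) = 14603246347/528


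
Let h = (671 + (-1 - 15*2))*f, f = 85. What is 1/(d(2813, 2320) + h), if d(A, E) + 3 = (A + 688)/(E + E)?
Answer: 4640/252405581 ≈ 1.8383e-5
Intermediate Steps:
h = 54400 (h = (671 + (-1 - 15*2))*85 = (671 + (-1 - 30))*85 = (671 - 31)*85 = 640*85 = 54400)
d(A, E) = -3 + (688 + A)/(2*E) (d(A, E) = -3 + (A + 688)/(E + E) = -3 + (688 + A)/((2*E)) = -3 + (688 + A)*(1/(2*E)) = -3 + (688 + A)/(2*E))
1/(d(2813, 2320) + h) = 1/((1/2)*(688 + 2813 - 6*2320)/2320 + 54400) = 1/((1/2)*(1/2320)*(688 + 2813 - 13920) + 54400) = 1/((1/2)*(1/2320)*(-10419) + 54400) = 1/(-10419/4640 + 54400) = 1/(252405581/4640) = 4640/252405581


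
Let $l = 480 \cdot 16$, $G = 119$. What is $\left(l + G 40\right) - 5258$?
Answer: $7182$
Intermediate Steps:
$l = 7680$
$\left(l + G 40\right) - 5258 = \left(7680 + 119 \cdot 40\right) - 5258 = \left(7680 + 4760\right) - 5258 = 12440 - 5258 = 7182$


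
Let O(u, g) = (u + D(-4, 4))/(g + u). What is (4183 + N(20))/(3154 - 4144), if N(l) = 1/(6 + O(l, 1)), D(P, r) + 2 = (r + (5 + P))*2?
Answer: -92029/21780 ≈ -4.2254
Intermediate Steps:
D(P, r) = 8 + 2*P + 2*r (D(P, r) = -2 + (r + (5 + P))*2 = -2 + (5 + P + r)*2 = -2 + (10 + 2*P + 2*r) = 8 + 2*P + 2*r)
O(u, g) = (8 + u)/(g + u) (O(u, g) = (u + (8 + 2*(-4) + 2*4))/(g + u) = (u + (8 - 8 + 8))/(g + u) = (u + 8)/(g + u) = (8 + u)/(g + u))
N(l) = 1/(6 + (8 + l)/(1 + l))
(4183 + N(20))/(3154 - 4144) = (4183 + (1 + 20)/(7*(2 + 20)))/(3154 - 4144) = (4183 + (⅐)*21/22)/(-990) = (4183 + (⅐)*(1/22)*21)*(-1/990) = (4183 + 3/22)*(-1/990) = (92029/22)*(-1/990) = -92029/21780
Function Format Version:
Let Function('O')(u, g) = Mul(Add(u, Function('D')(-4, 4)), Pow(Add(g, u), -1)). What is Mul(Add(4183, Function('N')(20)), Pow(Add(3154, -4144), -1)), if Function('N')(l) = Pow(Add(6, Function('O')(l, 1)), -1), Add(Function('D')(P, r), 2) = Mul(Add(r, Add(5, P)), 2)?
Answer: Rational(-92029, 21780) ≈ -4.2254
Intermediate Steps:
Function('D')(P, r) = Add(8, Mul(2, P), Mul(2, r)) (Function('D')(P, r) = Add(-2, Mul(Add(r, Add(5, P)), 2)) = Add(-2, Mul(Add(5, P, r), 2)) = Add(-2, Add(10, Mul(2, P), Mul(2, r))) = Add(8, Mul(2, P), Mul(2, r)))
Function('O')(u, g) = Mul(Pow(Add(g, u), -1), Add(8, u)) (Function('O')(u, g) = Mul(Add(u, Add(8, Mul(2, -4), Mul(2, 4))), Pow(Add(g, u), -1)) = Mul(Add(u, Add(8, -8, 8)), Pow(Add(g, u), -1)) = Mul(Add(u, 8), Pow(Add(g, u), -1)) = Mul(Add(8, u), Pow(Add(g, u), -1)) = Mul(Pow(Add(g, u), -1), Add(8, u)))
Function('N')(l) = Pow(Add(6, Mul(Pow(Add(1, l), -1), Add(8, l))), -1)
Mul(Add(4183, Function('N')(20)), Pow(Add(3154, -4144), -1)) = Mul(Add(4183, Mul(Rational(1, 7), Pow(Add(2, 20), -1), Add(1, 20))), Pow(Add(3154, -4144), -1)) = Mul(Add(4183, Mul(Rational(1, 7), Pow(22, -1), 21)), Pow(-990, -1)) = Mul(Add(4183, Mul(Rational(1, 7), Rational(1, 22), 21)), Rational(-1, 990)) = Mul(Add(4183, Rational(3, 22)), Rational(-1, 990)) = Mul(Rational(92029, 22), Rational(-1, 990)) = Rational(-92029, 21780)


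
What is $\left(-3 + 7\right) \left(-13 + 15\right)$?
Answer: $8$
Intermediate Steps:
$\left(-3 + 7\right) \left(-13 + 15\right) = 4 \cdot 2 = 8$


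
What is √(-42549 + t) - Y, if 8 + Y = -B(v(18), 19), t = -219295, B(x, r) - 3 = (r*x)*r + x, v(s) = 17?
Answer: 6165 + 22*I*√541 ≈ 6165.0 + 511.71*I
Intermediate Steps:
B(x, r) = 3 + x + x*r² (B(x, r) = 3 + ((r*x)*r + x) = 3 + (x*r² + x) = 3 + (x + x*r²) = 3 + x + x*r²)
Y = -6165 (Y = -8 - (3 + 17 + 17*19²) = -8 - (3 + 17 + 17*361) = -8 - (3 + 17 + 6137) = -8 - 1*6157 = -8 - 6157 = -6165)
√(-42549 + t) - Y = √(-42549 - 219295) - 1*(-6165) = √(-261844) + 6165 = 22*I*√541 + 6165 = 6165 + 22*I*√541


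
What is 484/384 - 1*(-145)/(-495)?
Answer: 3065/3168 ≈ 0.96749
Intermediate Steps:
484/384 - 1*(-145)/(-495) = 484*(1/384) + 145*(-1/495) = 121/96 - 29/99 = 3065/3168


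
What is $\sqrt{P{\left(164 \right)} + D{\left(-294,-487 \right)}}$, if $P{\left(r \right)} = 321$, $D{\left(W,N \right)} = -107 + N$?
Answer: $i \sqrt{273} \approx 16.523 i$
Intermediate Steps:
$\sqrt{P{\left(164 \right)} + D{\left(-294,-487 \right)}} = \sqrt{321 - 594} = \sqrt{-273} = i \sqrt{273}$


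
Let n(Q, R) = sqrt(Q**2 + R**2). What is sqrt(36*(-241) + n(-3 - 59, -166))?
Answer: sqrt(-8676 + 10*sqrt(314)) ≈ 92.189*I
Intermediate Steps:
sqrt(36*(-241) + n(-3 - 59, -166)) = sqrt(36*(-241) + sqrt((-3 - 59)**2 + (-166)**2)) = sqrt(-8676 + sqrt((-62)**2 + 27556)) = sqrt(-8676 + sqrt(3844 + 27556)) = sqrt(-8676 + sqrt(31400)) = sqrt(-8676 + 10*sqrt(314))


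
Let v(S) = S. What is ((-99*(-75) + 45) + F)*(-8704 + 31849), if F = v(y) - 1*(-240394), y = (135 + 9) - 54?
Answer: 5738895330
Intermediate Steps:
y = 90 (y = 144 - 54 = 90)
F = 240484 (F = 90 - 1*(-240394) = 90 + 240394 = 240484)
((-99*(-75) + 45) + F)*(-8704 + 31849) = ((-99*(-75) + 45) + 240484)*(-8704 + 31849) = ((7425 + 45) + 240484)*23145 = (7470 + 240484)*23145 = 247954*23145 = 5738895330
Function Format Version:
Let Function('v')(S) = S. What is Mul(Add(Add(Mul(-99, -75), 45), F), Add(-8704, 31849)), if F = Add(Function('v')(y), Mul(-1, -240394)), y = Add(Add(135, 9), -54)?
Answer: 5738895330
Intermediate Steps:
y = 90 (y = Add(144, -54) = 90)
F = 240484 (F = Add(90, Mul(-1, -240394)) = Add(90, 240394) = 240484)
Mul(Add(Add(Mul(-99, -75), 45), F), Add(-8704, 31849)) = Mul(Add(Add(Mul(-99, -75), 45), 240484), Add(-8704, 31849)) = Mul(Add(Add(7425, 45), 240484), 23145) = Mul(Add(7470, 240484), 23145) = Mul(247954, 23145) = 5738895330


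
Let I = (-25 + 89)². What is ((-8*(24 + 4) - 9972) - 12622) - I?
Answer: -26914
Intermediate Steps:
I = 4096 (I = 64² = 4096)
((-8*(24 + 4) - 9972) - 12622) - I = ((-8*(24 + 4) - 9972) - 12622) - 1*4096 = ((-8*28 - 9972) - 12622) - 4096 = ((-224 - 9972) - 12622) - 4096 = (-10196 - 12622) - 4096 = -22818 - 4096 = -26914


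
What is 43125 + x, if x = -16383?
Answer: 26742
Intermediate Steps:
43125 + x = 43125 - 16383 = 26742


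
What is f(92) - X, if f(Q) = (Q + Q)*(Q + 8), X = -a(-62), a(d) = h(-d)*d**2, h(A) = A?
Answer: 256728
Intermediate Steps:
a(d) = -d**3 (a(d) = (-d)*d**2 = -d**3)
X = -238328 (X = -(-1)*(-62)**3 = -(-1)*(-238328) = -1*238328 = -238328)
f(Q) = 2*Q*(8 + Q) (f(Q) = (2*Q)*(8 + Q) = 2*Q*(8 + Q))
f(92) - X = 2*92*(8 + 92) - 1*(-238328) = 2*92*100 + 238328 = 18400 + 238328 = 256728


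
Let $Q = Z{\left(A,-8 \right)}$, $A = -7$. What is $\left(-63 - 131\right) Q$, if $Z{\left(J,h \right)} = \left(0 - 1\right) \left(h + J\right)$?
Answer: $-2910$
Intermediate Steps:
$Z{\left(J,h \right)} = - J - h$ ($Z{\left(J,h \right)} = - (J + h) = - J - h$)
$Q = 15$ ($Q = \left(-1\right) \left(-7\right) - -8 = 7 + 8 = 15$)
$\left(-63 - 131\right) Q = \left(-63 - 131\right) 15 = \left(-194\right) 15 = -2910$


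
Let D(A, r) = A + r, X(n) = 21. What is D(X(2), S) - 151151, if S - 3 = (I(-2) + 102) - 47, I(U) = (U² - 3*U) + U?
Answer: -151064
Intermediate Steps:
I(U) = U² - 2*U
S = 66 (S = 3 + ((-2*(-2 - 2) + 102) - 47) = 3 + ((-2*(-4) + 102) - 47) = 3 + ((8 + 102) - 47) = 3 + (110 - 47) = 3 + 63 = 66)
D(X(2), S) - 151151 = (21 + 66) - 151151 = 87 - 151151 = -151064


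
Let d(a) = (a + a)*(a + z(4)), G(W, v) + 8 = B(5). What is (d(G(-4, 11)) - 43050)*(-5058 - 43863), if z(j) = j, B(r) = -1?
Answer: 2101646160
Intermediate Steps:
G(W, v) = -9 (G(W, v) = -8 - 1 = -9)
d(a) = 2*a*(4 + a) (d(a) = (a + a)*(a + 4) = (2*a)*(4 + a) = 2*a*(4 + a))
(d(G(-4, 11)) - 43050)*(-5058 - 43863) = (2*(-9)*(4 - 9) - 43050)*(-5058 - 43863) = (2*(-9)*(-5) - 43050)*(-48921) = (90 - 43050)*(-48921) = -42960*(-48921) = 2101646160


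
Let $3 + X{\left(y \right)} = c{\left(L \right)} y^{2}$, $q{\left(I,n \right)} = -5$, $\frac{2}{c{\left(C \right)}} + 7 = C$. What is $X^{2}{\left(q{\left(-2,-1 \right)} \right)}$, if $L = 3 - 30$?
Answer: $\frac{5776}{289} \approx 19.986$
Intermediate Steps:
$L = -27$ ($L = 3 - 30 = -27$)
$c{\left(C \right)} = \frac{2}{-7 + C}$
$X{\left(y \right)} = -3 - \frac{y^{2}}{17}$ ($X{\left(y \right)} = -3 + \frac{2}{-7 - 27} y^{2} = -3 + \frac{2}{-34} y^{2} = -3 + 2 \left(- \frac{1}{34}\right) y^{2} = -3 - \frac{y^{2}}{17}$)
$X^{2}{\left(q{\left(-2,-1 \right)} \right)} = \left(-3 - \frac{\left(-5\right)^{2}}{17}\right)^{2} = \left(-3 - \frac{25}{17}\right)^{2} = \left(- \frac{76}{17}\right)^{2} = \frac{5776}{289}$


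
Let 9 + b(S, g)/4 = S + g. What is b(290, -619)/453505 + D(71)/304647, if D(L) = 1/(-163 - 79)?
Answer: -7667390581/2571881763990 ≈ -0.0029812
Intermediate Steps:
b(S, g) = -36 + 4*S + 4*g (b(S, g) = -36 + 4*(S + g) = -36 + (4*S + 4*g) = -36 + 4*S + 4*g)
D(L) = -1/242 (D(L) = 1/(-242) = -1/242)
b(290, -619)/453505 + D(71)/304647 = (-36 + 4*290 + 4*(-619))/453505 - 1/242/304647 = (-36 + 1160 - 2476)*(1/453505) - 1/242*1/304647 = -1352*1/453505 - 1/73724574 = -104/34885 - 1/73724574 = -7667390581/2571881763990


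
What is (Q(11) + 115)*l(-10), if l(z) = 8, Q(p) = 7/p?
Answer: 10176/11 ≈ 925.09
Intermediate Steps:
(Q(11) + 115)*l(-10) = (7/11 + 115)*8 = (1272/11)*8 = 10176/11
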